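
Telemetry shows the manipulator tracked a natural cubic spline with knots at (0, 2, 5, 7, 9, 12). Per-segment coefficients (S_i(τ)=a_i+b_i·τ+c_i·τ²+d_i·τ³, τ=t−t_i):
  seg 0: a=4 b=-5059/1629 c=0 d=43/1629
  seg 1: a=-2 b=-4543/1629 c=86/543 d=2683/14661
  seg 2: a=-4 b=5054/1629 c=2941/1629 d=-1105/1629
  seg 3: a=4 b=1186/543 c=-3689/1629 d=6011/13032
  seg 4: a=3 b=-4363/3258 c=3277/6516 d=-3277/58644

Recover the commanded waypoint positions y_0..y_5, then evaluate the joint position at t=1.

y_0=4 y_1=-2 y_2=-4 y_3=4 y_4=3 y_5=2
S(1) = 500/543

y_0 = S_0(0) = a_0 = 4
y_1 = S_1(0) = a_1 = -2
y_2 = S_2(0) = a_2 = -4
y_3 = S_3(0) = a_3 = 4
y_4 = S_4(0) = a_4 = 3
y_5 = S_4(3) = 2
t_q=1 is in segment 0 (τ=1); S_0(τ)=500/543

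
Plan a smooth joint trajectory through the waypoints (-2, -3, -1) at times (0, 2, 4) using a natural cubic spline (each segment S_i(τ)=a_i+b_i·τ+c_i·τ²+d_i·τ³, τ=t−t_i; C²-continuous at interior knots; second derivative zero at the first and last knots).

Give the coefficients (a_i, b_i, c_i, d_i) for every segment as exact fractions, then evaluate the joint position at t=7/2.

Δ: Δ0=-1/2, Δ1=1
row 1: diag=8, rhs=9; c'=1/4, d'=9/8
back: M1=9/8
M: M0=0, M1=9/8, M2=0
seg 0: a=-2, c=M0/2=0, d=(M1−M0)/(6·2)=3/32, b=Δ0−h0·(2M0+M1)/6=-7/8
seg 1: a=-3, c=M1/2=9/16, d=(M2−M1)/(6·2)=-3/32, b=Δ1−h1·(2M1+M2)/6=1/4
t_q=7/2 → seg 1, τ=3/2; S=-3+1/4·τ+9/16·τ²+-3/32·τ³=-429/256

  seg 0: a=-2 b=-7/8 c=0 d=3/32
  seg 1: a=-3 b=1/4 c=9/16 d=-3/32
S(7/2) = -429/256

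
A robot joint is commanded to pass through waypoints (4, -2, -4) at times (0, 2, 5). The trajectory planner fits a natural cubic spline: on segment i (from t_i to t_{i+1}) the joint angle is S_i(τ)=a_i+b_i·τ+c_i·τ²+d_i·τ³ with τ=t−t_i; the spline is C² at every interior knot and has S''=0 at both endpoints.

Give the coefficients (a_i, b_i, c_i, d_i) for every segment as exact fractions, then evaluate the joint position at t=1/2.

Δ: Δ0=-3, Δ1=-2/3
row 1: diag=10, rhs=14; c'=3/10, d'=7/5
back: M1=7/5
M: M0=0, M1=7/5, M2=0
seg 0: a=4, c=M0/2=0, d=(M1−M0)/(6·2)=7/60, b=Δ0−h0·(2M0+M1)/6=-52/15
seg 1: a=-2, c=M1/2=7/10, d=(M2−M1)/(6·3)=-7/90, b=Δ1−h1·(2M1+M2)/6=-31/15
t_q=1/2 → seg 0, τ=1/2; S=4+-52/15·τ+0·τ²+7/60·τ³=73/32

  seg 0: a=4 b=-52/15 c=0 d=7/60
  seg 1: a=-2 b=-31/15 c=7/10 d=-7/90
S(1/2) = 73/32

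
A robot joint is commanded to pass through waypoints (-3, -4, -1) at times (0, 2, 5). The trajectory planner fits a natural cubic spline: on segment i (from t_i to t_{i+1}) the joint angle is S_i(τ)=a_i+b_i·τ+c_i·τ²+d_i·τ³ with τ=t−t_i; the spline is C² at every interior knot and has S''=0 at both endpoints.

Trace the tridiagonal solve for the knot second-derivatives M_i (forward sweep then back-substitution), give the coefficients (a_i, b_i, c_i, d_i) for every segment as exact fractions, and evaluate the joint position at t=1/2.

Δ: Δ0=-1/2, Δ1=1
row 1: diag=10, rhs=9; c'=3/10, d'=9/10
back: M1=9/10
M: M0=0, M1=9/10, M2=0
seg 0: a=-3, c=M0/2=0, d=(M1−M0)/(6·2)=3/40, b=Δ0−h0·(2M0+M1)/6=-4/5
seg 1: a=-4, c=M1/2=9/20, d=(M2−M1)/(6·3)=-1/20, b=Δ1−h1·(2M1+M2)/6=1/10
t_q=1/2 → seg 0, τ=1/2; S=-3+-4/5·τ+0·τ²+3/40·τ³=-217/64

  seg 0: a=-3 b=-4/5 c=0 d=3/40
  seg 1: a=-4 b=1/10 c=9/20 d=-1/20
S(1/2) = -217/64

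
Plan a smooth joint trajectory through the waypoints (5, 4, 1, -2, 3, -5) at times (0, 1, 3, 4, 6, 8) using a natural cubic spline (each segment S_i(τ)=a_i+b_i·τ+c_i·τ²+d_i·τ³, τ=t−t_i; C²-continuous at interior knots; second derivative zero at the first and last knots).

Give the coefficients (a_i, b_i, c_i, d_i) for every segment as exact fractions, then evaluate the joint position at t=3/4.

Δ: Δ0=-1, Δ1=-3/2, Δ2=-3, Δ3=5/2, Δ4=-4
row 1: diag=6, rhs=-3; c'=1/3, d'=-1/2
row 2: denom=6−2·1/3=16/3; d'=(-9−2·-1/2)/(16/3)=-3/2
row 3: denom=6−1·3/16=93/16; d'=(33−1·-3/2)/(93/16)=184/31
row 4: denom=8−2·32/93=680/93; d'=(-39−2·184/31)/(680/93)=-4731/680
back: M4=-4731/680
back: M3=184/31−32/93·-4731/680=708/85
back: M2=-3/2−3/16·708/85=-1041/340
back: M1=-1/2−1/3·-1041/340=177/340
M: M0=0, M1=177/340, M2=-1041/340, M3=708/85, M4=-4731/680, M5=0
seg 0: a=5, c=M0/2=0, d=(M1−M0)/(6·1)=59/680, b=Δ0−h0·(2M0+M1)/6=-739/680
seg 1: a=4, c=M1/2=177/680, d=(M2−M1)/(6·2)=-203/680, b=Δ1−h1·(2M1+M2)/6=-281/340
seg 2: a=1, c=M2/2=-1041/680, d=(M3−M2)/(6·1)=1291/680, b=Δ2−h2·(2M2+M3)/6=-229/68
seg 3: a=-2, c=M3/2=354/85, d=(M4−M3)/(6·2)=-693/544, b=Δ3−h3·(2M3+M4)/6=-499/680
seg 4: a=3, c=M4/2=-4731/1360, d=(M5−M4)/(6·2)=1577/2720, b=Δ4−h4·(2M4+M5)/6=217/340
t_q=3/4 → seg 0, τ=3/4; S=5+-739/680·τ+0·τ²+59/680·τ³=183721/43520

  seg 0: a=5 b=-739/680 c=0 d=59/680
  seg 1: a=4 b=-281/340 c=177/680 d=-203/680
  seg 2: a=1 b=-229/68 c=-1041/680 d=1291/680
  seg 3: a=-2 b=-499/680 c=354/85 d=-693/544
  seg 4: a=3 b=217/340 c=-4731/1360 d=1577/2720
S(3/4) = 183721/43520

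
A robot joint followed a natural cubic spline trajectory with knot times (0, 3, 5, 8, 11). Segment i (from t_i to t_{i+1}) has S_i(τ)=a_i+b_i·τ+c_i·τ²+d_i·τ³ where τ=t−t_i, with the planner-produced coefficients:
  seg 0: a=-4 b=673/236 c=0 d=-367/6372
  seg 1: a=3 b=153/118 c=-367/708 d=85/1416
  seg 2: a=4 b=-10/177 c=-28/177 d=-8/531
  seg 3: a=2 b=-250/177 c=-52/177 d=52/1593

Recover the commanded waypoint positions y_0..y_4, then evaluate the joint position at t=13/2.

y_0=-4 y_1=3 y_2=4 y_3=2 y_4=-4
S(13/2) = 207/59

y_0 = S_0(0) = a_0 = -4
y_1 = S_1(0) = a_1 = 3
y_2 = S_2(0) = a_2 = 4
y_3 = S_3(0) = a_3 = 2
y_4 = S_3(3) = -4
t_q=13/2 is in segment 2 (τ=3/2); S_2(τ)=207/59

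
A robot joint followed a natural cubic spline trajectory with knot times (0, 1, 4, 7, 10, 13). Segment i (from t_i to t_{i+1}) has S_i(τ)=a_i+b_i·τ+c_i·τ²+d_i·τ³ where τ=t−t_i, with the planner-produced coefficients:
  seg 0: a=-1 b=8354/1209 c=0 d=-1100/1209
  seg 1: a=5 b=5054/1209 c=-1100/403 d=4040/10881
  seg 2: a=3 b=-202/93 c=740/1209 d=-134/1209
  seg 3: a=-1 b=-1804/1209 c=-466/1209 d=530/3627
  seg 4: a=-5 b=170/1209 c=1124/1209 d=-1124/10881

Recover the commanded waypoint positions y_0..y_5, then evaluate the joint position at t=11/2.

y_0 = S_0(0) = a_0 = -1
y_1 = S_1(0) = a_1 = 5
y_2 = S_2(0) = a_2 = 3
y_3 = S_3(0) = a_3 = -1
y_4 = S_4(0) = a_4 = -5
y_5 = S_4(3) = 1
t_q=11/2 is in segment 2 (τ=3/2); S_2(τ)=1201/1612

y_0=-1 y_1=5 y_2=3 y_3=-1 y_4=-5 y_5=1
S(11/2) = 1201/1612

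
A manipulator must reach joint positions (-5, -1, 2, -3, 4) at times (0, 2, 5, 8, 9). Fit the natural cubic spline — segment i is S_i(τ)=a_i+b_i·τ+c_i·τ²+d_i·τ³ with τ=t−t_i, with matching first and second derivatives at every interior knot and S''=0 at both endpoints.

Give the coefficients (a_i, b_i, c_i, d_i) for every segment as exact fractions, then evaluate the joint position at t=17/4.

Δ: Δ0=2, Δ1=1, Δ2=-5/3, Δ3=7
row 1: diag=10, rhs=-6; c'=3/10, d'=-3/5
row 2: denom=12−3·3/10=111/10; d'=(-16−3·-3/5)/(111/10)=-142/111
row 3: denom=8−3·10/37=266/37; d'=(52−3·-142/111)/(266/37)=1033/133
back: M3=1033/133
back: M2=-142/111−10/37·1033/133=-1348/399
back: M1=-3/5−3/10·-1348/399=55/133
M: M0=0, M1=55/133, M2=-1348/399, M3=1033/133, M4=0
seg 0: a=-5, c=M0/2=0, d=(M1−M0)/(6·2)=55/1596, b=Δ0−h0·(2M0+M1)/6=743/399
seg 1: a=-1, c=M1/2=55/266, d=(M2−M1)/(6·3)=-1513/7182, b=Δ1−h1·(2M1+M2)/6=908/399
seg 2: a=2, c=M2/2=-674/399, d=(M3−M2)/(6·3)=4447/7182, b=Δ2−h2·(2M2+M3)/6=-1733/798
seg 3: a=-3, c=M3/2=1033/266, d=(M4−M3)/(6·1)=-1033/798, b=Δ3−h3·(2M3+M4)/6=1760/399
t_q=17/4 → seg 1, τ=9/4; S=-1+908/399·τ+55/266·τ²+-1513/7182·τ³=47113/17024

  seg 0: a=-5 b=743/399 c=0 d=55/1596
  seg 1: a=-1 b=908/399 c=55/266 d=-1513/7182
  seg 2: a=2 b=-1733/798 c=-674/399 d=4447/7182
  seg 3: a=-3 b=1760/399 c=1033/266 d=-1033/798
S(17/4) = 47113/17024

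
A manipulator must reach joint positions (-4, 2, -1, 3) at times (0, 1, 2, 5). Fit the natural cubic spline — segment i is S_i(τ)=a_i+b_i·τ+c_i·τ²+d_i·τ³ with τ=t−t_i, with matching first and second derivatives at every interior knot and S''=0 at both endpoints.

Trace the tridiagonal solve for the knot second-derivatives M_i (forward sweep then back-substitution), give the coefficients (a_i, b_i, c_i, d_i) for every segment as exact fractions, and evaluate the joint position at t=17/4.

  seg 0: a=-4 b=787/93 c=0 d=-229/93
  seg 1: a=2 b=100/93 c=-229/31 d=308/93
  seg 2: a=-1 b=-350/93 c=79/31 d=-79/279
S(17/4) = 413/1984

Δ: Δ0=6, Δ1=-3, Δ2=4/3
row 1: diag=4, rhs=-54; c'=1/4, d'=-27/2
row 2: denom=8−1·1/4=31/4; d'=(26−1·-27/2)/(31/4)=158/31
back: M2=158/31
back: M1=-27/2−1/4·158/31=-458/31
M: M0=0, M1=-458/31, M2=158/31, M3=0
seg 0: a=-4, c=M0/2=0, d=(M1−M0)/(6·1)=-229/93, b=Δ0−h0·(2M0+M1)/6=787/93
seg 1: a=2, c=M1/2=-229/31, d=(M2−M1)/(6·1)=308/93, b=Δ1−h1·(2M1+M2)/6=100/93
seg 2: a=-1, c=M2/2=79/31, d=(M3−M2)/(6·3)=-79/279, b=Δ2−h2·(2M2+M3)/6=-350/93
t_q=17/4 → seg 2, τ=9/4; S=-1+-350/93·τ+79/31·τ²+-79/279·τ³=413/1984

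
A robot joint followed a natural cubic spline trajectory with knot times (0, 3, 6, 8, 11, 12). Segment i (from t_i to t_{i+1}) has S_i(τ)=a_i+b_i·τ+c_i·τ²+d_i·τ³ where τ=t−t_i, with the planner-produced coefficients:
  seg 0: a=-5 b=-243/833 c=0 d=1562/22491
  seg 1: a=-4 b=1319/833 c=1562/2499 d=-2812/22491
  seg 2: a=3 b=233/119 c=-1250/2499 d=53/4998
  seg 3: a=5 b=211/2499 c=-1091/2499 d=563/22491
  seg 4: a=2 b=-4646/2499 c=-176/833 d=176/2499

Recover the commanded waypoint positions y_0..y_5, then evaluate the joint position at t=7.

y_0 = S_0(0) = a_0 = -5
y_1 = S_1(0) = a_1 = -4
y_2 = S_2(0) = a_2 = 3
y_3 = S_3(0) = a_3 = 5
y_4 = S_4(0) = a_4 = 2
y_5 = S_4(1) = 0
t_q=7 is in segment 2 (τ=1); S_2(τ)=22333/4998

y_0=-5 y_1=-4 y_2=3 y_3=5 y_4=2 y_5=0
S(7) = 22333/4998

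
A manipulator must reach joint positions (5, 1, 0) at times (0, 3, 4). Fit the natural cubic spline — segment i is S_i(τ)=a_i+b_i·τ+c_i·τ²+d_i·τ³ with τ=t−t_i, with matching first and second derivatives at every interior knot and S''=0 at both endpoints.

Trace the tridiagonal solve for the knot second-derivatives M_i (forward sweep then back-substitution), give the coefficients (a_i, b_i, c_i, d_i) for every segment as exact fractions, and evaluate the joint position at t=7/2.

  seg 0: a=5 b=-35/24 c=0 d=1/72
  seg 1: a=1 b=-13/12 c=1/8 d=-1/24
S(7/2) = 31/64

Δ: Δ0=-4/3, Δ1=-1
row 1: diag=8, rhs=2; c'=1/8, d'=1/4
back: M1=1/4
M: M0=0, M1=1/4, M2=0
seg 0: a=5, c=M0/2=0, d=(M1−M0)/(6·3)=1/72, b=Δ0−h0·(2M0+M1)/6=-35/24
seg 1: a=1, c=M1/2=1/8, d=(M2−M1)/(6·1)=-1/24, b=Δ1−h1·(2M1+M2)/6=-13/12
t_q=7/2 → seg 1, τ=1/2; S=1+-13/12·τ+1/8·τ²+-1/24·τ³=31/64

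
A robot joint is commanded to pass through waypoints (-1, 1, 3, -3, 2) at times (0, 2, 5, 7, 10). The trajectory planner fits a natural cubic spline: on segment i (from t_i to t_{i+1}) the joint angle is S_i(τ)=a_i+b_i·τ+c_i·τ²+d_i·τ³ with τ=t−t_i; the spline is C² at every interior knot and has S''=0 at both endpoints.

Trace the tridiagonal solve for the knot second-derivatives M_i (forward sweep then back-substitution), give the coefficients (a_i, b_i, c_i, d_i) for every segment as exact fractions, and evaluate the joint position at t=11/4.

  seg 0: a=-1 b=329/435 c=0 d=53/870
  seg 1: a=1 b=647/435 c=53/145 d=-278/1305
  seg 2: a=3 b=-901/435 c=-45/29 d=473/870
  seg 3: a=-3 b=-763/435 c=248/145 d=-248/1305
S(11/4) = 357/160

Δ: Δ0=1, Δ1=2/3, Δ2=-3, Δ3=5/3
row 1: diag=10, rhs=-2; c'=3/10, d'=-1/5
row 2: denom=10−3·3/10=91/10; d'=(-22−3·-1/5)/(91/10)=-214/91
row 3: denom=10−2·20/91=870/91; d'=(28−2·-214/91)/(870/91)=496/145
back: M3=496/145
back: M2=-214/91−20/91·496/145=-90/29
back: M1=-1/5−3/10·-90/29=106/145
M: M0=0, M1=106/145, M2=-90/29, M3=496/145, M4=0
seg 0: a=-1, c=M0/2=0, d=(M1−M0)/(6·2)=53/870, b=Δ0−h0·(2M0+M1)/6=329/435
seg 1: a=1, c=M1/2=53/145, d=(M2−M1)/(6·3)=-278/1305, b=Δ1−h1·(2M1+M2)/6=647/435
seg 2: a=3, c=M2/2=-45/29, d=(M3−M2)/(6·2)=473/870, b=Δ2−h2·(2M2+M3)/6=-901/435
seg 3: a=-3, c=M3/2=248/145, d=(M4−M3)/(6·3)=-248/1305, b=Δ3−h3·(2M3+M4)/6=-763/435
t_q=11/4 → seg 1, τ=3/4; S=1+647/435·τ+53/145·τ²+-278/1305·τ³=357/160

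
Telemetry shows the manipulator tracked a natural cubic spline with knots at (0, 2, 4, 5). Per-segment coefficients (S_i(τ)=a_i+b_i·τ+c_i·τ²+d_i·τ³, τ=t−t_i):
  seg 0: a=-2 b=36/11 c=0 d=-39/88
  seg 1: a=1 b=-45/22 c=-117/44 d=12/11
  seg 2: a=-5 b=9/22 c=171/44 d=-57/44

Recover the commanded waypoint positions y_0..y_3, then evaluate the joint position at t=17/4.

y_0 = S_0(0) = a_0 = -2
y_1 = S_1(0) = a_1 = 1
y_2 = S_2(0) = a_2 = -5
y_3 = S_2(1) = -2
t_q=17/4 is in segment 2 (τ=1/4); S_2(τ)=-13165/2816

y_0=-2 y_1=1 y_2=-5 y_3=-2
S(17/4) = -13165/2816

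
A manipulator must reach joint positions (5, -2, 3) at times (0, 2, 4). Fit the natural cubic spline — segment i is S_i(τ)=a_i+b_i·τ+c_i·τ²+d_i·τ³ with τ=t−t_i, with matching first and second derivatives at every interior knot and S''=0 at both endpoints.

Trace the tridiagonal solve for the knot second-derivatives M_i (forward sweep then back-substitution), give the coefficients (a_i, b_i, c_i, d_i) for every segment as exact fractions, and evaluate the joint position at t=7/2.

  seg 0: a=5 b=-5 c=0 d=3/8
  seg 1: a=-2 b=-1/2 c=9/4 d=-3/8
S(7/2) = 67/64

Δ: Δ0=-7/2, Δ1=5/2
row 1: diag=8, rhs=36; c'=1/4, d'=9/2
back: M1=9/2
M: M0=0, M1=9/2, M2=0
seg 0: a=5, c=M0/2=0, d=(M1−M0)/(6·2)=3/8, b=Δ0−h0·(2M0+M1)/6=-5
seg 1: a=-2, c=M1/2=9/4, d=(M2−M1)/(6·2)=-3/8, b=Δ1−h1·(2M1+M2)/6=-1/2
t_q=7/2 → seg 1, τ=3/2; S=-2+-1/2·τ+9/4·τ²+-3/8·τ³=67/64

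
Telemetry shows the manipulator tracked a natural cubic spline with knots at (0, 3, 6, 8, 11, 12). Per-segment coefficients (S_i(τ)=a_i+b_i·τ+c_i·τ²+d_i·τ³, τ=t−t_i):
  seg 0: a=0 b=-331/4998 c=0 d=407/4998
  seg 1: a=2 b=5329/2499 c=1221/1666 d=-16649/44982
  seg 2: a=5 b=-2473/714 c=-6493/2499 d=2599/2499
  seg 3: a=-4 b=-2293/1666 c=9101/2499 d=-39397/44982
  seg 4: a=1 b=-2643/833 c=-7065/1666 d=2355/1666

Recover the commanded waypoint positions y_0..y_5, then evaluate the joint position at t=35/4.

y_0=0 y_1=2 y_2=5 y_3=-4 y_4=1 y_5=-5
S(35/4) = -357533/106624

y_0 = S_0(0) = a_0 = 0
y_1 = S_1(0) = a_1 = 2
y_2 = S_2(0) = a_2 = 5
y_3 = S_3(0) = a_3 = -4
y_4 = S_4(0) = a_4 = 1
y_5 = S_4(1) = -5
t_q=35/4 is in segment 3 (τ=3/4); S_3(τ)=-357533/106624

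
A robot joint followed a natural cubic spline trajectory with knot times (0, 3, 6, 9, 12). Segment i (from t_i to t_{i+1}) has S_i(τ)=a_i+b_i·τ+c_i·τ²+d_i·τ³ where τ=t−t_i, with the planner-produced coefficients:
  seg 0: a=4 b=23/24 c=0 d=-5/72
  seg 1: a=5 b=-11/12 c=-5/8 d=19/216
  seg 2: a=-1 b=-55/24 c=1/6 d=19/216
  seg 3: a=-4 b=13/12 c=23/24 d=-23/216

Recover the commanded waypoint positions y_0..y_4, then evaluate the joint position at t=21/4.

y_0 = S_0(0) = a_0 = 4
y_1 = S_1(0) = a_1 = 5
y_2 = S_2(0) = a_2 = -1
y_3 = S_3(0) = a_3 = -4
y_4 = S_3(3) = 5
t_q=21/4 is in segment 1 (τ=9/4); S_1(τ)=397/512

y_0=4 y_1=5 y_2=-1 y_3=-4 y_4=5
S(21/4) = 397/512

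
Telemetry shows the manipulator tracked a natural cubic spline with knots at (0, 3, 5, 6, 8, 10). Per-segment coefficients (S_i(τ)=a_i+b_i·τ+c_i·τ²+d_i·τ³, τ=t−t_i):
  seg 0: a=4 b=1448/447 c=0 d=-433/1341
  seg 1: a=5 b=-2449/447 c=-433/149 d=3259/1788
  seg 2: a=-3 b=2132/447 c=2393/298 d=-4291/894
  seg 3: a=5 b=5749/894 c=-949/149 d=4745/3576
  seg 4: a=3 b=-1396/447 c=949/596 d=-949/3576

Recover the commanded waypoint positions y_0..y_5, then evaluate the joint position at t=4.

y_0 = S_0(0) = a_0 = 4
y_1 = S_1(0) = a_1 = 5
y_2 = S_2(0) = a_2 = -3
y_3 = S_3(0) = a_3 = 5
y_4 = S_4(0) = a_4 = 3
y_5 = S_4(2) = 1
t_q=4 is in segment 1 (τ=1); S_1(τ)=-931/596

y_0=4 y_1=5 y_2=-3 y_3=5 y_4=3 y_5=1
S(4) = -931/596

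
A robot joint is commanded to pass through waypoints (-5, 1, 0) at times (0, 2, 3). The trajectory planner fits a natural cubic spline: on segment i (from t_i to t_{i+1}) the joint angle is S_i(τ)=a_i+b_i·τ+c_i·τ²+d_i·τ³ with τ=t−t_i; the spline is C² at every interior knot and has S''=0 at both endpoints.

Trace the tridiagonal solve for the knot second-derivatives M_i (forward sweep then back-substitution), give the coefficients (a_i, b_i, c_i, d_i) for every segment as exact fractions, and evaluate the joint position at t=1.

Δ: Δ0=3, Δ1=-1
row 1: diag=6, rhs=-24; c'=1/6, d'=-4
back: M1=-4
M: M0=0, M1=-4, M2=0
seg 0: a=-5, c=M0/2=0, d=(M1−M0)/(6·2)=-1/3, b=Δ0−h0·(2M0+M1)/6=13/3
seg 1: a=1, c=M1/2=-2, d=(M2−M1)/(6·1)=2/3, b=Δ1−h1·(2M1+M2)/6=1/3
t_q=1 → seg 0, τ=1; S=-5+13/3·τ+0·τ²+-1/3·τ³=-1

  seg 0: a=-5 b=13/3 c=0 d=-1/3
  seg 1: a=1 b=1/3 c=-2 d=2/3
S(1) = -1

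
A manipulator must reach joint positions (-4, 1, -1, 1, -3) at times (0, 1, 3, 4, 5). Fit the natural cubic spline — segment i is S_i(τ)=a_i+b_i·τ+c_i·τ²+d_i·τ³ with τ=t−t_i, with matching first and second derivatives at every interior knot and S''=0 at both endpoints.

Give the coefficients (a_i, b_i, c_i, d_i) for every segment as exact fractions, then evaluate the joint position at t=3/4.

Δ: Δ0=5, Δ1=-1, Δ2=2, Δ3=-4
row 1: diag=6, rhs=-36; c'=1/3, d'=-6
row 2: denom=6−2·1/3=16/3; d'=(18−2·-6)/(16/3)=45/8
row 3: denom=4−1·3/16=61/16; d'=(-36−1·45/8)/(61/16)=-666/61
back: M3=-666/61
back: M2=45/8−3/16·-666/61=468/61
back: M1=-6−1/3·468/61=-522/61
M: M0=0, M1=-522/61, M2=468/61, M3=-666/61, M4=0
seg 0: a=-4, c=M0/2=0, d=(M1−M0)/(6·1)=-87/61, b=Δ0−h0·(2M0+M1)/6=392/61
seg 1: a=1, c=M1/2=-261/61, d=(M2−M1)/(6·2)=165/122, b=Δ1−h1·(2M1+M2)/6=131/61
seg 2: a=-1, c=M2/2=234/61, d=(M3−M2)/(6·1)=-189/61, b=Δ2−h2·(2M2+M3)/6=77/61
seg 3: a=1, c=M3/2=-333/61, d=(M4−M3)/(6·1)=111/61, b=Δ3−h3·(2M3+M4)/6=-22/61
t_q=3/4 → seg 0, τ=3/4; S=-4+392/61·τ+0·τ²+-87/61·τ³=851/3904

  seg 0: a=-4 b=392/61 c=0 d=-87/61
  seg 1: a=1 b=131/61 c=-261/61 d=165/122
  seg 2: a=-1 b=77/61 c=234/61 d=-189/61
  seg 3: a=1 b=-22/61 c=-333/61 d=111/61
S(3/4) = 851/3904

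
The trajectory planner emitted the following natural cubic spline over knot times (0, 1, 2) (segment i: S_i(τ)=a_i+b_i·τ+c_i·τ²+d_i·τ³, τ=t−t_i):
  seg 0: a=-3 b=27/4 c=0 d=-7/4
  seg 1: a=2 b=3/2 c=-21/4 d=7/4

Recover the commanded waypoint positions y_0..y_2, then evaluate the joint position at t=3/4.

y_0 = S_0(0) = a_0 = -3
y_1 = S_1(0) = a_1 = 2
y_2 = S_1(1) = 0
t_q=3/4 is in segment 0 (τ=3/4); S_0(τ)=339/256

y_0=-3 y_1=2 y_2=0
S(3/4) = 339/256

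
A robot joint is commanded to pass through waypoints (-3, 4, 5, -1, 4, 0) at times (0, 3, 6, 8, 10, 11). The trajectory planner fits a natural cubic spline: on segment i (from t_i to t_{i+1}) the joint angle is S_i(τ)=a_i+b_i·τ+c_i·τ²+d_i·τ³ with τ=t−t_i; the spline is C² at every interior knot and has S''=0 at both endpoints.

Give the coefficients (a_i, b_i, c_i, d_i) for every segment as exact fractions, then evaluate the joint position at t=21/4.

  seg 0: a=-3 b=2768/1149 c=0 d=-29/3447
  seg 1: a=4 b=2507/1149 c=-29/383 d=-69/383
  seg 2: a=5 b=-3604/1149 c=-650/383 d=4057/4596
  seg 3: a=-1 b=767/1149 c=2757/766 d=-12331/9192
  seg 4: a=4 b=-2375/2298 c=-6817/1532 d=6817/4596
S(21/4) = 158687/24512

Δ: Δ0=7/3, Δ1=1/3, Δ2=-3, Δ3=5/2, Δ4=-4
row 1: diag=12, rhs=-12; c'=1/4, d'=-1
row 2: denom=10−3·1/4=37/4; d'=(-20−3·-1)/(37/4)=-68/37
row 3: denom=8−2·8/37=280/37; d'=(33−2·-68/37)/(280/37)=1357/280
row 4: denom=6−2·37/140=383/70; d'=(-39−2·1357/280)/(383/70)=-6817/766
back: M4=-6817/766
back: M3=1357/280−37/140·-6817/766=2757/383
back: M2=-68/37−8/37·2757/383=-1300/383
back: M1=-1−1/4·-1300/383=-58/383
M: M0=0, M1=-58/383, M2=-1300/383, M3=2757/383, M4=-6817/766, M5=0
seg 0: a=-3, c=M0/2=0, d=(M1−M0)/(6·3)=-29/3447, b=Δ0−h0·(2M0+M1)/6=2768/1149
seg 1: a=4, c=M1/2=-29/383, d=(M2−M1)/(6·3)=-69/383, b=Δ1−h1·(2M1+M2)/6=2507/1149
seg 2: a=5, c=M2/2=-650/383, d=(M3−M2)/(6·2)=4057/4596, b=Δ2−h2·(2M2+M3)/6=-3604/1149
seg 3: a=-1, c=M3/2=2757/766, d=(M4−M3)/(6·2)=-12331/9192, b=Δ3−h3·(2M3+M4)/6=767/1149
seg 4: a=4, c=M4/2=-6817/1532, d=(M5−M4)/(6·1)=6817/4596, b=Δ4−h4·(2M4+M5)/6=-2375/2298
t_q=21/4 → seg 1, τ=9/4; S=4+2507/1149·τ+-29/383·τ²+-69/383·τ³=158687/24512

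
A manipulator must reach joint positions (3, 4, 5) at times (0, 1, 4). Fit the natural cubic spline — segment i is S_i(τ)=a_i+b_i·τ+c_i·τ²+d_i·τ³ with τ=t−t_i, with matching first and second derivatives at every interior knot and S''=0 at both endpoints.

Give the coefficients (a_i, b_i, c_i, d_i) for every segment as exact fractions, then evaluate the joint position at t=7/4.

  seg 0: a=3 b=13/12 c=0 d=-1/12
  seg 1: a=4 b=5/6 c=-1/4 d=1/36
S(7/4) = 1151/256

Δ: Δ0=1, Δ1=1/3
row 1: diag=8, rhs=-4; c'=3/8, d'=-1/2
back: M1=-1/2
M: M0=0, M1=-1/2, M2=0
seg 0: a=3, c=M0/2=0, d=(M1−M0)/(6·1)=-1/12, b=Δ0−h0·(2M0+M1)/6=13/12
seg 1: a=4, c=M1/2=-1/4, d=(M2−M1)/(6·3)=1/36, b=Δ1−h1·(2M1+M2)/6=5/6
t_q=7/4 → seg 1, τ=3/4; S=4+5/6·τ+-1/4·τ²+1/36·τ³=1151/256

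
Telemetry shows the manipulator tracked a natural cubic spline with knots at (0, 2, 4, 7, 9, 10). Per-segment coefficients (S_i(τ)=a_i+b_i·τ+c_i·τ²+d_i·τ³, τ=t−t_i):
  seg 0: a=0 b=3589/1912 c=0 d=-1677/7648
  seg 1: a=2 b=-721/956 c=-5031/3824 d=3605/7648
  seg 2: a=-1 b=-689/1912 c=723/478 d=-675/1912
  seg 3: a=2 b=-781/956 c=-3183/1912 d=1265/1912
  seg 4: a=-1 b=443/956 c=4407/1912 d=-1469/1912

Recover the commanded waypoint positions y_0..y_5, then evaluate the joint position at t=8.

y_0 = S_0(0) = a_0 = 0
y_1 = S_1(0) = a_1 = 2
y_2 = S_2(0) = a_2 = -1
y_3 = S_3(0) = a_3 = 2
y_4 = S_4(0) = a_4 = -1
y_5 = S_4(1) = 1
t_q=8 is in segment 3 (τ=1); S_3(τ)=43/239

y_0=0 y_1=2 y_2=-1 y_3=2 y_4=-1 y_5=1
S(8) = 43/239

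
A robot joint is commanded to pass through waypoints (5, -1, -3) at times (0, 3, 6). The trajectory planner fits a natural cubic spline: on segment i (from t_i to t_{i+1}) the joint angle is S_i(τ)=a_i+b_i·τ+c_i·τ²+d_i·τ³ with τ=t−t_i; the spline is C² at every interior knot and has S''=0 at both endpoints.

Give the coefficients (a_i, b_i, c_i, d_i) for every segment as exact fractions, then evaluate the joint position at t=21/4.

Δ: Δ0=-2, Δ1=-2/3
row 1: diag=12, rhs=8; c'=1/4, d'=2/3
back: M1=2/3
M: M0=0, M1=2/3, M2=0
seg 0: a=5, c=M0/2=0, d=(M1−M0)/(6·3)=1/27, b=Δ0−h0·(2M0+M1)/6=-7/3
seg 1: a=-1, c=M1/2=1/3, d=(M2−M1)/(6·3)=-1/27, b=Δ1−h1·(2M1+M2)/6=-4/3
t_q=21/4 → seg 1, τ=9/4; S=-1+-4/3·τ+1/3·τ²+-1/27·τ³=-175/64

  seg 0: a=5 b=-7/3 c=0 d=1/27
  seg 1: a=-1 b=-4/3 c=1/3 d=-1/27
S(21/4) = -175/64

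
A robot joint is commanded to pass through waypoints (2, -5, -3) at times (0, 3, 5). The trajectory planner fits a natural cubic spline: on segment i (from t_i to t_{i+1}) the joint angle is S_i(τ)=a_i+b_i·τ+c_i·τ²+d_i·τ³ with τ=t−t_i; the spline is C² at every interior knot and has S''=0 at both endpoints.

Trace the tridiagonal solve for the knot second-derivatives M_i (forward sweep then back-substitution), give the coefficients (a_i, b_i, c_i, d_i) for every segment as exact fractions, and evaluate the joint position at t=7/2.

Δ: Δ0=-7/3, Δ1=1
row 1: diag=10, rhs=20; c'=1/5, d'=2
back: M1=2
M: M0=0, M1=2, M2=0
seg 0: a=2, c=M0/2=0, d=(M1−M0)/(6·3)=1/9, b=Δ0−h0·(2M0+M1)/6=-10/3
seg 1: a=-5, c=M1/2=1, d=(M2−M1)/(6·2)=-1/6, b=Δ1−h1·(2M1+M2)/6=-1/3
t_q=7/2 → seg 1, τ=1/2; S=-5+-1/3·τ+1·τ²+-1/6·τ³=-79/16

  seg 0: a=2 b=-10/3 c=0 d=1/9
  seg 1: a=-5 b=-1/3 c=1 d=-1/6
S(7/2) = -79/16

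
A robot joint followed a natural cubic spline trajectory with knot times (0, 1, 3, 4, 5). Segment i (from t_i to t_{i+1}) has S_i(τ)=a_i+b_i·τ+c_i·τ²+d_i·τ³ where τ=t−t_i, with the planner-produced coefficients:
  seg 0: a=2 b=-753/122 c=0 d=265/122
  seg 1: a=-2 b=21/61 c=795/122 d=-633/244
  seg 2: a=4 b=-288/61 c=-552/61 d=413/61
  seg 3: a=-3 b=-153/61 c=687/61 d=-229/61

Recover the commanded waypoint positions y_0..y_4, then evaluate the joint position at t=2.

y_0=2 y_1=-2 y_2=4 y_3=-3 y_4=2
S(2) = 553/244

y_0 = S_0(0) = a_0 = 2
y_1 = S_1(0) = a_1 = -2
y_2 = S_2(0) = a_2 = 4
y_3 = S_3(0) = a_3 = -3
y_4 = S_3(1) = 2
t_q=2 is in segment 1 (τ=1); S_1(τ)=553/244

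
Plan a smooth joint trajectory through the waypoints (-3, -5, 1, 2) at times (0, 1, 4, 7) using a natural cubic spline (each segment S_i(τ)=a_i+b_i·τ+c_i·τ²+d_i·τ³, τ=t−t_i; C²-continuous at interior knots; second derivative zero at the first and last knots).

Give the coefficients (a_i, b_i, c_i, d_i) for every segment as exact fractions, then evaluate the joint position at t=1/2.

  seg 0: a=-3 b=-227/87 c=0 d=53/87
  seg 1: a=-5 b=-68/87 c=53/29 d=-235/783
  seg 2: a=1 b=181/87 c=-76/87 d=76/783
S(1/2) = -981/232

Δ: Δ0=-2, Δ1=2, Δ2=1/3
row 1: diag=8, rhs=24; c'=3/8, d'=3
row 2: denom=12−3·3/8=87/8; d'=(-10−3·3)/(87/8)=-152/87
back: M2=-152/87
back: M1=3−3/8·-152/87=106/29
M: M0=0, M1=106/29, M2=-152/87, M3=0
seg 0: a=-3, c=M0/2=0, d=(M1−M0)/(6·1)=53/87, b=Δ0−h0·(2M0+M1)/6=-227/87
seg 1: a=-5, c=M1/2=53/29, d=(M2−M1)/(6·3)=-235/783, b=Δ1−h1·(2M1+M2)/6=-68/87
seg 2: a=1, c=M2/2=-76/87, d=(M3−M2)/(6·3)=76/783, b=Δ2−h2·(2M2+M3)/6=181/87
t_q=1/2 → seg 0, τ=1/2; S=-3+-227/87·τ+0·τ²+53/87·τ³=-981/232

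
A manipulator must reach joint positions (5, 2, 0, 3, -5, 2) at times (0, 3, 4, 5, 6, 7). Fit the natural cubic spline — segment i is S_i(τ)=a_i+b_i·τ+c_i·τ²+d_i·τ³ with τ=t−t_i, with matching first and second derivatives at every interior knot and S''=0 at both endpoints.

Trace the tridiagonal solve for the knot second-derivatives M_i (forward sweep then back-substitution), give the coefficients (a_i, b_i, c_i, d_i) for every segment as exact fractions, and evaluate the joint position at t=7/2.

  seg 0: a=5 b=137/433 c=0 d=-190/1299
  seg 1: a=2 b=-1573/433 c=-570/433 d=1277/433
  seg 2: a=0 b=1118/433 c=3261/433 d=-3080/433
  seg 3: a=3 b=-1600/433 c=-5979/433 d=4115/433
  seg 4: a=-5 b=-1213/433 c=6366/433 d=-2122/433
S(7/2) = 773/3464

Δ: Δ0=-1, Δ1=-2, Δ2=3, Δ3=-8, Δ4=7
row 1: diag=8, rhs=-6; c'=1/8, d'=-3/4
row 2: denom=4−1·1/8=31/8; d'=(30−1·-3/4)/(31/8)=246/31
row 3: denom=4−1·8/31=116/31; d'=(-66−1·246/31)/(116/31)=-573/29
row 4: denom=4−1·31/116=433/116; d'=(90−1·-573/29)/(433/116)=12732/433
back: M4=12732/433
back: M3=-573/29−31/116·12732/433=-11958/433
back: M2=246/31−8/31·-11958/433=6522/433
back: M1=-3/4−1/8·6522/433=-1140/433
M: M0=0, M1=-1140/433, M2=6522/433, M3=-11958/433, M4=12732/433, M5=0
seg 0: a=5, c=M0/2=0, d=(M1−M0)/(6·3)=-190/1299, b=Δ0−h0·(2M0+M1)/6=137/433
seg 1: a=2, c=M1/2=-570/433, d=(M2−M1)/(6·1)=1277/433, b=Δ1−h1·(2M1+M2)/6=-1573/433
seg 2: a=0, c=M2/2=3261/433, d=(M3−M2)/(6·1)=-3080/433, b=Δ2−h2·(2M2+M3)/6=1118/433
seg 3: a=3, c=M3/2=-5979/433, d=(M4−M3)/(6·1)=4115/433, b=Δ3−h3·(2M3+M4)/6=-1600/433
seg 4: a=-5, c=M4/2=6366/433, d=(M5−M4)/(6·1)=-2122/433, b=Δ4−h4·(2M4+M5)/6=-1213/433
t_q=7/2 → seg 1, τ=1/2; S=2+-1573/433·τ+-570/433·τ²+1277/433·τ³=773/3464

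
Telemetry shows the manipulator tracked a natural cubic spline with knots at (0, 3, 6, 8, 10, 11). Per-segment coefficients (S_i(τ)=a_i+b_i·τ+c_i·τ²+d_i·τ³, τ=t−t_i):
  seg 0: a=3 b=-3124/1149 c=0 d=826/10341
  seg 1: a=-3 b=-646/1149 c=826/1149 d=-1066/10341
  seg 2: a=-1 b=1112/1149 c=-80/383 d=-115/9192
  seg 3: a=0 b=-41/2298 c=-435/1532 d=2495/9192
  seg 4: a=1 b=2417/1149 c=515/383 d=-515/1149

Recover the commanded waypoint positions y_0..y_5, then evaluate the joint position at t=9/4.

y_0 = S_0(0) = a_0 = 3
y_1 = S_1(0) = a_1 = -3
y_2 = S_2(0) = a_2 = -1
y_3 = S_3(0) = a_3 = 0
y_4 = S_4(0) = a_4 = 1
y_5 = S_4(1) = 4
t_q=9/4 is in segment 0 (τ=9/4); S_0(τ)=-27057/12256

y_0=3 y_1=-3 y_2=-1 y_3=0 y_4=1 y_5=4
S(9/4) = -27057/12256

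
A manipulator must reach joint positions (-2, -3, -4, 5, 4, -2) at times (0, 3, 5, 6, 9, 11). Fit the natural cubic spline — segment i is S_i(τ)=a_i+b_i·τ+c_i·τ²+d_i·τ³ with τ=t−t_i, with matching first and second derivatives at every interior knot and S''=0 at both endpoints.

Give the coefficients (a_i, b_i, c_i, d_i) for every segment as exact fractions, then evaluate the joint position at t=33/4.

  seg 0: a=-2 b=3475/3876 c=0 d=-1589/11628
  seg 1: a=-3 b=-5413/1938 c=-1589/1292 d=9211/7752
  seg 2: a=-4 b=6343/969 c=3811/646 d=-6677/1938
  seg 3: a=5 b=913/114 c=-1433/323 d=3209/5814
  seg 4: a=4 b=-3593/969 c=343/646 d=-343/3876
S(33/4) = 283073/41344

Δ: Δ0=-1/3, Δ1=-1/2, Δ2=9, Δ3=-1/3, Δ4=-3
row 1: diag=10, rhs=-1; c'=1/5, d'=-1/10
row 2: denom=6−2·1/5=28/5; d'=(57−2·-1/10)/(28/5)=143/14
row 3: denom=8−1·5/28=219/28; d'=(-56−1·143/14)/(219/28)=-618/73
row 4: denom=10−3·28/73=646/73; d'=(-16−3·-618/73)/(646/73)=343/323
back: M4=343/323
back: M3=-618/73−28/73·343/323=-2866/323
back: M2=143/14−5/28·-2866/323=3811/323
back: M1=-1/10−1/5·3811/323=-1589/646
M: M0=0, M1=-1589/646, M2=3811/323, M3=-2866/323, M4=343/323, M5=0
seg 0: a=-2, c=M0/2=0, d=(M1−M0)/(6·3)=-1589/11628, b=Δ0−h0·(2M0+M1)/6=3475/3876
seg 1: a=-3, c=M1/2=-1589/1292, d=(M2−M1)/(6·2)=9211/7752, b=Δ1−h1·(2M1+M2)/6=-5413/1938
seg 2: a=-4, c=M2/2=3811/646, d=(M3−M2)/(6·1)=-6677/1938, b=Δ2−h2·(2M2+M3)/6=6343/969
seg 3: a=5, c=M3/2=-1433/323, d=(M4−M3)/(6·3)=3209/5814, b=Δ3−h3·(2M3+M4)/6=913/114
seg 4: a=4, c=M4/2=343/646, d=(M5−M4)/(6·2)=-343/3876, b=Δ4−h4·(2M4+M5)/6=-3593/969
t_q=33/4 → seg 3, τ=9/4; S=5+913/114·τ+-1433/323·τ²+3209/5814·τ³=283073/41344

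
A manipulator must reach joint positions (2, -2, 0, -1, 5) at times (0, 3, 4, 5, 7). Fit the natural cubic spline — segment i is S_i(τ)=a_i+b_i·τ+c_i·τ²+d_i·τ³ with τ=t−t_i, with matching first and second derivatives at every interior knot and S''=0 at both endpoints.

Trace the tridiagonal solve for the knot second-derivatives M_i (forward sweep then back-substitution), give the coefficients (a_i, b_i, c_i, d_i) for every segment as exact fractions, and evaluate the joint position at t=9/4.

Δ: Δ0=-4/3, Δ1=2, Δ2=-1, Δ3=3
row 1: diag=8, rhs=20; c'=1/8, d'=5/2
row 2: denom=4−1·1/8=31/8; d'=(-18−1·5/2)/(31/8)=-164/31
row 3: denom=6−1·8/31=178/31; d'=(24−1·-164/31)/(178/31)=454/89
back: M3=454/89
back: M2=-164/31−8/31·454/89=-588/89
back: M1=5/2−1/8·-588/89=296/89
M: M0=0, M1=296/89, M2=-588/89, M3=454/89, M4=0
seg 0: a=2, c=M0/2=0, d=(M1−M0)/(6·3)=148/801, b=Δ0−h0·(2M0+M1)/6=-800/267
seg 1: a=-2, c=M1/2=148/89, d=(M2−M1)/(6·1)=-442/267, b=Δ1−h1·(2M1+M2)/6=532/267
seg 2: a=0, c=M2/2=-294/89, d=(M3−M2)/(6·1)=521/267, b=Δ2−h2·(2M2+M3)/6=94/267
seg 3: a=-1, c=M3/2=227/89, d=(M4−M3)/(6·2)=-227/534, b=Δ3−h3·(2M3+M4)/6=-107/267
t_q=9/4 → seg 0, τ=9/4; S=2+-800/267·τ+0·τ²+148/801·τ³=-3755/1424

  seg 0: a=2 b=-800/267 c=0 d=148/801
  seg 1: a=-2 b=532/267 c=148/89 d=-442/267
  seg 2: a=0 b=94/267 c=-294/89 d=521/267
  seg 3: a=-1 b=-107/267 c=227/89 d=-227/534
S(9/4) = -3755/1424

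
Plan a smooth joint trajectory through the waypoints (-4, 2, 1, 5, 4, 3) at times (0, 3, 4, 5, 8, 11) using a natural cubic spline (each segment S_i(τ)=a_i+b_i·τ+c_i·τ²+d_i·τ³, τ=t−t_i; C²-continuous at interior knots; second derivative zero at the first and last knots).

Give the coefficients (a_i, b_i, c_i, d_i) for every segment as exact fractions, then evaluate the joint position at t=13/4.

  seg 0: a=-4 b=3229/867 c=0 d=-1495/7803
  seg 1: a=2 b=-1256/867 c=-1495/867 d=628/289
  seg 2: a=1 b=1406/867 c=4157/867 d=-2095/867
  seg 3: a=5 b=1145/289 c=-2128/867 d=2660/7803
  seg 4: a=4 b=-451/289 c=532/867 d=-532/7803
S(13/4) = 452/289

Δ: Δ0=2, Δ1=-1, Δ2=4, Δ3=-1/3, Δ4=-1/3
row 1: diag=8, rhs=-18; c'=1/8, d'=-9/4
row 2: denom=4−1·1/8=31/8; d'=(30−1·-9/4)/(31/8)=258/31
row 3: denom=8−1·8/31=240/31; d'=(-26−1·258/31)/(240/31)=-133/30
row 4: denom=12−3·31/80=867/80; d'=(0−3·-133/30)/(867/80)=1064/867
back: M4=1064/867
back: M3=-133/30−31/80·1064/867=-4256/867
back: M2=258/31−8/31·-4256/867=8314/867
back: M1=-9/4−1/8·8314/867=-2990/867
M: M0=0, M1=-2990/867, M2=8314/867, M3=-4256/867, M4=1064/867, M5=0
seg 0: a=-4, c=M0/2=0, d=(M1−M0)/(6·3)=-1495/7803, b=Δ0−h0·(2M0+M1)/6=3229/867
seg 1: a=2, c=M1/2=-1495/867, d=(M2−M1)/(6·1)=628/289, b=Δ1−h1·(2M1+M2)/6=-1256/867
seg 2: a=1, c=M2/2=4157/867, d=(M3−M2)/(6·1)=-2095/867, b=Δ2−h2·(2M2+M3)/6=1406/867
seg 3: a=5, c=M3/2=-2128/867, d=(M4−M3)/(6·3)=2660/7803, b=Δ3−h3·(2M3+M4)/6=1145/289
seg 4: a=4, c=M4/2=532/867, d=(M5−M4)/(6·3)=-532/7803, b=Δ4−h4·(2M4+M5)/6=-451/289
t_q=13/4 → seg 1, τ=1/4; S=2+-1256/867·τ+-1495/867·τ²+628/289·τ³=452/289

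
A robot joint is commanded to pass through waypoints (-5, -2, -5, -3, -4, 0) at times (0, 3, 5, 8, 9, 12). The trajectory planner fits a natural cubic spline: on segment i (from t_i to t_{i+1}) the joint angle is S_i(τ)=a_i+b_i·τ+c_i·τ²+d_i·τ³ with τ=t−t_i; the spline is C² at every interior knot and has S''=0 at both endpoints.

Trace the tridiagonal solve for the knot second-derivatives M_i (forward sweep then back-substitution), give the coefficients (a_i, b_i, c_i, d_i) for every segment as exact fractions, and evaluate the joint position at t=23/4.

  seg 0: a=-5 b=1769/888 c=0 d=-881/7992
  seg 1: a=-2 b=-437/444 c=-881/888 d=163/444
  seg 2: a=-5 b=-81/148 c=1075/888 d=-2147/7992
  seg 3: a=-3 b=-159/296 c=-134/111 d=661/888
  seg 4: a=-4 b=-319/444 c=911/888 d=-911/7992
S(23/4) = -91743/18944

Δ: Δ0=1, Δ1=-3/2, Δ2=2/3, Δ3=-1, Δ4=4/3
row 1: diag=10, rhs=-15; c'=1/5, d'=-3/2
row 2: denom=10−2·1/5=48/5; d'=(13−2·-3/2)/(48/5)=5/3
row 3: denom=8−3·5/16=113/16; d'=(-10−3·5/3)/(113/16)=-240/113
row 4: denom=8−1·16/113=888/113; d'=(14−1·-240/113)/(888/113)=911/444
back: M4=911/444
back: M3=-240/113−16/113·911/444=-268/111
back: M2=5/3−5/16·-268/111=1075/444
back: M1=-3/2−1/5·1075/444=-881/444
M: M0=0, M1=-881/444, M2=1075/444, M3=-268/111, M4=911/444, M5=0
seg 0: a=-5, c=M0/2=0, d=(M1−M0)/(6·3)=-881/7992, b=Δ0−h0·(2M0+M1)/6=1769/888
seg 1: a=-2, c=M1/2=-881/888, d=(M2−M1)/(6·2)=163/444, b=Δ1−h1·(2M1+M2)/6=-437/444
seg 2: a=-5, c=M2/2=1075/888, d=(M3−M2)/(6·3)=-2147/7992, b=Δ2−h2·(2M2+M3)/6=-81/148
seg 3: a=-3, c=M3/2=-134/111, d=(M4−M3)/(6·1)=661/888, b=Δ3−h3·(2M3+M4)/6=-159/296
seg 4: a=-4, c=M4/2=911/888, d=(M5−M4)/(6·3)=-911/7992, b=Δ4−h4·(2M4+M5)/6=-319/444
t_q=23/4 → seg 2, τ=3/4; S=-5+-81/148·τ+1075/888·τ²+-2147/7992·τ³=-91743/18944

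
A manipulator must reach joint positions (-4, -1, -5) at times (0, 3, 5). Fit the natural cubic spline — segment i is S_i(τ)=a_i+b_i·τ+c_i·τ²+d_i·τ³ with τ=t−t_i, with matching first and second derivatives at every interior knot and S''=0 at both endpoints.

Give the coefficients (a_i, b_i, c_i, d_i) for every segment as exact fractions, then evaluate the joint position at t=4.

Δ: Δ0=1, Δ1=-2
row 1: diag=10, rhs=-18; c'=1/5, d'=-9/5
back: M1=-9/5
M: M0=0, M1=-9/5, M2=0
seg 0: a=-4, c=M0/2=0, d=(M1−M0)/(6·3)=-1/10, b=Δ0−h0·(2M0+M1)/6=19/10
seg 1: a=-1, c=M1/2=-9/10, d=(M2−M1)/(6·2)=3/20, b=Δ1−h1·(2M1+M2)/6=-4/5
t_q=4 → seg 1, τ=1; S=-1+-4/5·τ+-9/10·τ²+3/20·τ³=-51/20

  seg 0: a=-4 b=19/10 c=0 d=-1/10
  seg 1: a=-1 b=-4/5 c=-9/10 d=3/20
S(4) = -51/20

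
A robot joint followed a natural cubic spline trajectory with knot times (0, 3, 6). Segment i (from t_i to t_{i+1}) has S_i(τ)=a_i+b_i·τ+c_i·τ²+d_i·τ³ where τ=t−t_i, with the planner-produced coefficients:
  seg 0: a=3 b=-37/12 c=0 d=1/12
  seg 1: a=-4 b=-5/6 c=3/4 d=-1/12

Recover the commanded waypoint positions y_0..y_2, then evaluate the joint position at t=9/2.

y_0=3 y_1=-4 y_2=-2
S(9/2) = -123/32

y_0 = S_0(0) = a_0 = 3
y_1 = S_1(0) = a_1 = -4
y_2 = S_1(3) = -2
t_q=9/2 is in segment 1 (τ=3/2); S_1(τ)=-123/32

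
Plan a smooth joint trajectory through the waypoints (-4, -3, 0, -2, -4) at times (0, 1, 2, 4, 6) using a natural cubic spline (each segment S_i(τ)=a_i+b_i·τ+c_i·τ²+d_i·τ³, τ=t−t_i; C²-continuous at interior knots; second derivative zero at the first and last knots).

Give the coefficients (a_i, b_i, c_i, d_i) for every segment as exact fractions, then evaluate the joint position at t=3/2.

  seg 0: a=-4 b=2/7 c=0 d=5/7
  seg 1: a=-3 b=17/7 c=15/7 d=-11/7
  seg 2: a=0 b=2 c=-18/7 d=15/28
  seg 3: a=-2 b=-13/7 c=9/14 d=-3/28
S(3/2) = -81/56

Δ: Δ0=1, Δ1=3, Δ2=-1, Δ3=-1
row 1: diag=4, rhs=12; c'=1/4, d'=3
row 2: denom=6−1·1/4=23/4; d'=(-24−1·3)/(23/4)=-108/23
row 3: denom=8−2·8/23=168/23; d'=(0−2·-108/23)/(168/23)=9/7
back: M3=9/7
back: M2=-108/23−8/23·9/7=-36/7
back: M1=3−1/4·-36/7=30/7
M: M0=0, M1=30/7, M2=-36/7, M3=9/7, M4=0
seg 0: a=-4, c=M0/2=0, d=(M1−M0)/(6·1)=5/7, b=Δ0−h0·(2M0+M1)/6=2/7
seg 1: a=-3, c=M1/2=15/7, d=(M2−M1)/(6·1)=-11/7, b=Δ1−h1·(2M1+M2)/6=17/7
seg 2: a=0, c=M2/2=-18/7, d=(M3−M2)/(6·2)=15/28, b=Δ2−h2·(2M2+M3)/6=2
seg 3: a=-2, c=M3/2=9/14, d=(M4−M3)/(6·2)=-3/28, b=Δ3−h3·(2M3+M4)/6=-13/7
t_q=3/2 → seg 1, τ=1/2; S=-3+17/7·τ+15/7·τ²+-11/7·τ³=-81/56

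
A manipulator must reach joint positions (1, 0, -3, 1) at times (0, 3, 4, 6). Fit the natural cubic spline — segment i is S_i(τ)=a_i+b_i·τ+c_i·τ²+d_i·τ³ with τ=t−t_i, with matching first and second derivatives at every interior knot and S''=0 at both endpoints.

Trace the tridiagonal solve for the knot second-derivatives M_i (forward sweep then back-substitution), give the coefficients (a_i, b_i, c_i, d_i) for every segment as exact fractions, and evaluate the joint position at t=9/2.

Δ: Δ0=-1/3, Δ1=-3, Δ2=2
row 1: diag=8, rhs=-16; c'=1/8, d'=-2
row 2: denom=6−1·1/8=47/8; d'=(30−1·-2)/(47/8)=256/47
back: M2=256/47
back: M1=-2−1/8·256/47=-126/47
M: M0=0, M1=-126/47, M2=256/47, M3=0
seg 0: a=1, c=M0/2=0, d=(M1−M0)/(6·3)=-7/47, b=Δ0−h0·(2M0+M1)/6=142/141
seg 1: a=0, c=M1/2=-63/47, d=(M2−M1)/(6·1)=191/141, b=Δ1−h1·(2M1+M2)/6=-425/141
seg 2: a=-3, c=M2/2=128/47, d=(M3−M2)/(6·2)=-64/141, b=Δ2−h2·(2M2+M3)/6=-230/141
t_q=9/2 → seg 2, τ=1/2; S=-3+-230/141·τ+128/47·τ²+-64/141·τ³=-150/47

  seg 0: a=1 b=142/141 c=0 d=-7/47
  seg 1: a=0 b=-425/141 c=-63/47 d=191/141
  seg 2: a=-3 b=-230/141 c=128/47 d=-64/141
S(9/2) = -150/47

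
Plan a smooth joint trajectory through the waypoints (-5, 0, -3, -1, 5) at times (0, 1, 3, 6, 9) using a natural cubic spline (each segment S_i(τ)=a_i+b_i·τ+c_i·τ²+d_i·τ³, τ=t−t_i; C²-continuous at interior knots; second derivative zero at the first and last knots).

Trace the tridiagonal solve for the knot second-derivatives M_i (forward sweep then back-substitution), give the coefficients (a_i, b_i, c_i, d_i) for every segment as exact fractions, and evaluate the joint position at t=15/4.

  seg 0: a=-5 b=7711/1236 c=0 d=-1531/1236
  seg 1: a=0 b=1559/618 c=-1531/412 d=2107/2472
  seg 2: a=-3 b=-653/309 c=144/103 d=-437/2781
  seg 3: a=-1 b=628/309 c=-5/309 d=5/2781
S(15/4) = -25477/6592

Δ: Δ0=5, Δ1=-3/2, Δ2=2/3, Δ3=2
row 1: diag=6, rhs=-39; c'=1/3, d'=-13/2
row 2: denom=10−2·1/3=28/3; d'=(13−2·-13/2)/(28/3)=39/14
row 3: denom=12−3·9/28=309/28; d'=(8−3·39/14)/(309/28)=-10/309
back: M3=-10/309
back: M2=39/14−9/28·-10/309=288/103
back: M1=-13/2−1/3·288/103=-1531/206
M: M0=0, M1=-1531/206, M2=288/103, M3=-10/309, M4=0
seg 0: a=-5, c=M0/2=0, d=(M1−M0)/(6·1)=-1531/1236, b=Δ0−h0·(2M0+M1)/6=7711/1236
seg 1: a=0, c=M1/2=-1531/412, d=(M2−M1)/(6·2)=2107/2472, b=Δ1−h1·(2M1+M2)/6=1559/618
seg 2: a=-3, c=M2/2=144/103, d=(M3−M2)/(6·3)=-437/2781, b=Δ2−h2·(2M2+M3)/6=-653/309
seg 3: a=-1, c=M3/2=-5/309, d=(M4−M3)/(6·3)=5/2781, b=Δ3−h3·(2M3+M4)/6=628/309
t_q=15/4 → seg 2, τ=3/4; S=-3+-653/309·τ+144/103·τ²+-437/2781·τ³=-25477/6592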